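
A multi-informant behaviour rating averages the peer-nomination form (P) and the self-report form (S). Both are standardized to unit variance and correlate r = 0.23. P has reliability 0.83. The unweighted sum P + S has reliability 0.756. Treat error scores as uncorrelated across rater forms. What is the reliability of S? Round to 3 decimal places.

0.570

Var(P+S) = 2 + 2·0.23 = 2.460.
True-score variance = ρ_P + ρ_S + 2·0.23, so 0.756 = (0.83 + ρ_S + 0.46) / 2.460.
ρ_S = 0.756·2.460 − 0.83 − 0.46 = 0.570.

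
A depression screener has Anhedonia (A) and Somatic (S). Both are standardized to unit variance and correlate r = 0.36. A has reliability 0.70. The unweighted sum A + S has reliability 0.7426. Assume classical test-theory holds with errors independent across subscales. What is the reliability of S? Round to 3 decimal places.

0.600

Var(A+S) = 2 + 2·0.36 = 2.720.
True-score variance = ρ_A + ρ_S + 2·0.36, so 0.7426 = (0.70 + ρ_S + 0.72) / 2.720.
ρ_S = 0.7426·2.720 − 0.70 − 0.72 = 0.600.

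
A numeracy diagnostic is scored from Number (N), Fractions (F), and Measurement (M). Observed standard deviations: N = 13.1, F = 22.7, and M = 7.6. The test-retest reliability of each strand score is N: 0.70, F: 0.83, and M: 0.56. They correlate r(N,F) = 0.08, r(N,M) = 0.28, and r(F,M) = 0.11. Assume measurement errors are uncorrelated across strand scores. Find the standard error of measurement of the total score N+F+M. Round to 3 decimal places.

12.826

Var(total) = 744.66 + 141.287 = 885.947.
True-score variance = 580.163 + 141.287 = 721.45, so reliability = 0.8143.
Error variance = 885.947 − 721.45 = 164.497; SEM = √164.497 = 12.826.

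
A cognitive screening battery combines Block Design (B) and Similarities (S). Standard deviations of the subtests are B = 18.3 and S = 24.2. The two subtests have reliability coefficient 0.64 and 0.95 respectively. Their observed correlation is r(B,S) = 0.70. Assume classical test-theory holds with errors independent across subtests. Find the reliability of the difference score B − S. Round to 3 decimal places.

Var(B−S) = 18.3² + 24.2² − 2·18.3·24.2·0.70 = 920.53 − 620.004 = 300.526.
With uncorrelated errors the cross-covariances are all true-score covariance, so they carry over unchanged; only the diagonal terms shrink to ρᵢσᵢ².
True-score variance = [18.3²·0.64 + 24.2²·0.95] − 620.004 = 770.688 − 620.004 = 150.684.
Reliability = 150.684 / 300.526 = 0.501.

0.501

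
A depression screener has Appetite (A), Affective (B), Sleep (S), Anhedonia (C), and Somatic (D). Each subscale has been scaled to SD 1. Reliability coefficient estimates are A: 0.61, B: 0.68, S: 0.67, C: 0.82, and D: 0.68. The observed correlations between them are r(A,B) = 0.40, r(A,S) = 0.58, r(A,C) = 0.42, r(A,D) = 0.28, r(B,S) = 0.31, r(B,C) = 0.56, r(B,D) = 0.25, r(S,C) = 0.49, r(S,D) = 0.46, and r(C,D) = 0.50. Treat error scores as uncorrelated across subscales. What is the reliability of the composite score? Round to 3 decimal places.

0.886

Var(A+B+S+C+D) = 5 + 2·[0.40 + 0.58 + 0.42 + 0.28 + 0.31 + 0.56 + 0.25 + 0.49 + 0.46 + 0.50] = 5 + 8.5 = 13.5.
Because errors are independent across components, Cov(Tᵢ,Tⱼ) = Cov(Xᵢ,Xⱼ); the off-diagonal part of the true-score variance is the same as above.
True-score variance = [0.61 + 0.68 + 0.67 + 0.82 + 0.68] + 8.5 = 3.46 + 8.5 = 11.96.
Reliability = 11.96 / 13.5 = 0.886.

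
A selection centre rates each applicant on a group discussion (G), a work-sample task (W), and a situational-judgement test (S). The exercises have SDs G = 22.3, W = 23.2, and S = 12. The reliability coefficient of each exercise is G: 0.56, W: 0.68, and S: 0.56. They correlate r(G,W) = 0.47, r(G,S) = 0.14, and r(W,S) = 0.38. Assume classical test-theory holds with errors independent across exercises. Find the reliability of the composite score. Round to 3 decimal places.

0.767

Var(G+W+S) = 22.3² + 23.2² + 12² + 2·[22.3·23.2·0.47 + 22.3·12·0.14 + 23.2·12·0.38] = 1179.53 + 772.83 = 1952.36.
Under uncorrelated errors the observed covariances equal the true-score covariances, so only the own-variance terms attenuate.
True-score variance = [22.3²·0.56 + 23.2²·0.68 + 12²·0.56] + 772.83 = 725.126 + 772.83 = 1497.96.
Reliability = 1497.96 / 1952.36 = 0.767.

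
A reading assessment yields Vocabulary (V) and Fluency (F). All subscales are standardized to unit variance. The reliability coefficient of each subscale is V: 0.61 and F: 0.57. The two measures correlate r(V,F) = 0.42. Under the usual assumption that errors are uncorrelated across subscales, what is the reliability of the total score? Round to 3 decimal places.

0.711

Var(V+F) = 2 + 2·[0.42] = 2 + 0.84 = 2.84.
With uncorrelated errors the cross-covariances are all true-score covariance, so they carry over unchanged; only the diagonal terms shrink to ρᵢσᵢ².
True-score variance = [0.61 + 0.57] + 0.84 = 1.18 + 0.84 = 2.02.
Reliability = 2.02 / 2.84 = 0.711.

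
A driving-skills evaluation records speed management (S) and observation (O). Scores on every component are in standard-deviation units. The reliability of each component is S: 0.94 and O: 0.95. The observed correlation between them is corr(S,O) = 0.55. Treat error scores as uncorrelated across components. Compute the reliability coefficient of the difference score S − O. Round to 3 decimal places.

0.878

Var(S−O) = 1 + 1 − 2·0.55 = 2 − 1.1 = 0.9.
Under uncorrelated errors the observed covariances equal the true-score covariances, so only the own-variance terms attenuate.
True-score variance = [0.94 + 0.95] − 1.1 = 1.89 − 1.1 = 0.79.
Reliability = 0.79 / 0.9 = 0.878.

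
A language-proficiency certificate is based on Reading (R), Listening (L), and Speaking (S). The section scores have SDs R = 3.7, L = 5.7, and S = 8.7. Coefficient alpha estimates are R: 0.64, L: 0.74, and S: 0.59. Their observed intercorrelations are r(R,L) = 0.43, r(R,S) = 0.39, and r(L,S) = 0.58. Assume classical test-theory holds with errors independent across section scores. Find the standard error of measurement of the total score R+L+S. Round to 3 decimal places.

6.664

Var(total) = 121.87 + 100.77 = 222.64.
True-score variance = 77.4613 + 100.77 = 178.231, so reliability = 0.8005.
Error variance = 222.64 − 178.231 = 44.4087; SEM = √44.4087 = 6.664.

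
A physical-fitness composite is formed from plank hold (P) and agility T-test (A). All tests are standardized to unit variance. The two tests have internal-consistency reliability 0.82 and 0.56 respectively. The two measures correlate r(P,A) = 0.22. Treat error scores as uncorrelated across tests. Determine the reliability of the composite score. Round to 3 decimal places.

0.746

Var(P+A) = 2 + 2·[0.22] = 2 + 0.44 = 2.44.
Under uncorrelated errors the observed covariances equal the true-score covariances, so only the own-variance terms attenuate.
True-score variance = [0.82 + 0.56] + 0.44 = 1.38 + 0.44 = 1.82.
Reliability = 1.82 / 2.44 = 0.746.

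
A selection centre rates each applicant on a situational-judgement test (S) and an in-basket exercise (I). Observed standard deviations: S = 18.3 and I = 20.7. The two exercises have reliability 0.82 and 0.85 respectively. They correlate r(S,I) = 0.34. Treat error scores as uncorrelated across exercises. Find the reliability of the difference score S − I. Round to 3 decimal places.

0.754

Var(S−I) = 18.3² + 20.7² − 2·18.3·20.7·0.34 = 763.38 − 257.591 = 505.789.
With uncorrelated errors the cross-covariances are all true-score covariance, so they carry over unchanged; only the diagonal terms shrink to ρᵢσᵢ².
True-score variance = [18.3²·0.82 + 20.7²·0.85] − 257.591 = 638.826 − 257.591 = 381.235.
Reliability = 381.235 / 505.789 = 0.754.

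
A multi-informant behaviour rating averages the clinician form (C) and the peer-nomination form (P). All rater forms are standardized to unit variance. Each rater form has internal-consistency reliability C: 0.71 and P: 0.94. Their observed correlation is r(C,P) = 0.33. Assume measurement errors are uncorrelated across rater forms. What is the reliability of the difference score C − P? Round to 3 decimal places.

Var(C−P) = 1 + 1 − 2·0.33 = 2 − 0.66 = 1.34.
Because errors are independent across components, Cov(Tᵢ,Tⱼ) = Cov(Xᵢ,Xⱼ); the off-diagonal part of the true-score variance is the same as above.
True-score variance = [0.71 + 0.94] − 0.66 = 1.65 − 0.66 = 0.99.
Reliability = 0.99 / 1.34 = 0.739.

0.739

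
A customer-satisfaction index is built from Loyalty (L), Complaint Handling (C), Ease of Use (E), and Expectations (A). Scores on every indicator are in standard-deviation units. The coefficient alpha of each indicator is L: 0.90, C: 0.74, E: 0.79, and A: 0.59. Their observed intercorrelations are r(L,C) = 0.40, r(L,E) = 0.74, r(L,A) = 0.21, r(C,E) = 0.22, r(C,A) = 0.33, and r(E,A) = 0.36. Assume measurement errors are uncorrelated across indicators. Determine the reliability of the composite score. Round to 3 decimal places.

0.885

Var(L+C+E+A) = 4 + 2·[0.40 + 0.74 + 0.21 + 0.22 + 0.33 + 0.36] = 4 + 4.52 = 8.52.
Under uncorrelated errors the observed covariances equal the true-score covariances, so only the own-variance terms attenuate.
True-score variance = [0.90 + 0.74 + 0.79 + 0.59] + 4.52 = 3.02 + 4.52 = 7.54.
Reliability = 7.54 / 8.52 = 0.885.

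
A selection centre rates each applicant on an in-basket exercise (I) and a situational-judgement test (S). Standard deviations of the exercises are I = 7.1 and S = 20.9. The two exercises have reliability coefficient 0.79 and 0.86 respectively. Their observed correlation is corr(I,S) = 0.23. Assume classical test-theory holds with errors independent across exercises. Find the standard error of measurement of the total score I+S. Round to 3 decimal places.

8.470

Var(total) = 487.22 + 68.2594 = 555.479.
True-score variance = 415.48 + 68.2594 = 483.74, so reliability = 0.8709.
Error variance = 555.479 − 483.74 = 71.7395; SEM = √71.7395 = 8.470.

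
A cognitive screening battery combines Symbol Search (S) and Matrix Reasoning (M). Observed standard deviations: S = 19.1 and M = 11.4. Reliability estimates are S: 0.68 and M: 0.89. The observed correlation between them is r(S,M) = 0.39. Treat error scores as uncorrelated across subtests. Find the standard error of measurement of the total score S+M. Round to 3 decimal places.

Var(total) = 494.77 + 169.837 = 664.607.
True-score variance = 363.735 + 169.837 = 533.572, so reliability = 0.8028.
Error variance = 664.607 − 533.572 = 131.035; SEM = √131.035 = 11.447.

11.447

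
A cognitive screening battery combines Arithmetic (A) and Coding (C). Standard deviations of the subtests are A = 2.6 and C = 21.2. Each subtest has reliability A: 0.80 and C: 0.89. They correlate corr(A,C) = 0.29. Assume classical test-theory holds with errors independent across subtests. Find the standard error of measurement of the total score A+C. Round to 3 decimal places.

7.127

Var(total) = 456.2 + 31.9696 = 488.17.
True-score variance = 405.41 + 31.9696 = 437.379, so reliability = 0.8960.
Error variance = 488.17 − 437.379 = 50.7904; SEM = √50.7904 = 7.127.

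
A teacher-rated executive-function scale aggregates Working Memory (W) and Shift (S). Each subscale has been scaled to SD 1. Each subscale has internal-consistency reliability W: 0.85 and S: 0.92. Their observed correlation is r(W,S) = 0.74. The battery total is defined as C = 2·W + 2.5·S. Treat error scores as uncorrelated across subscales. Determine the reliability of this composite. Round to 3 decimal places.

Var(C) = 2² + 2.5² + 2·[5·0.74] = 10.25 + 7.4 = 17.65.
With uncorrelated errors the cross-covariances are all true-score covariance, so they carry over unchanged; only the diagonal terms shrink to ρᵢσᵢ².
True-score variance = [2²·0.85 + 2.5²·0.92] + 7.4 = 9.15 + 7.4 = 16.55.
Reliability = 16.55 / 17.65 = 0.938.

0.938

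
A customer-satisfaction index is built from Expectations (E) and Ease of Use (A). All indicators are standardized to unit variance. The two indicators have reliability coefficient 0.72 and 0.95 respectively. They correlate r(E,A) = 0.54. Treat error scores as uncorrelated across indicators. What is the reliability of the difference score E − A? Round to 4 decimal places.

Var(E−A) = 1 + 1 − 2·0.54 = 2 − 1.08 = 0.92.
Because errors are independent across components, Cov(Tᵢ,Tⱼ) = Cov(Xᵢ,Xⱼ); the off-diagonal part of the true-score variance is the same as above.
True-score variance = [0.72 + 0.95] − 1.08 = 1.67 − 1.08 = 0.59.
Reliability = 0.59 / 0.92 = 0.6413.

0.6413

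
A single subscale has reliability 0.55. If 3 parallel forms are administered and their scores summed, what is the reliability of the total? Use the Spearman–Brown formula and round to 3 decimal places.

ρ_k = kρ / (1 + (k−1)ρ) = 3·0.55 / (1 + 2·0.55) = 1.650 / 2.100 = 0.786.

0.786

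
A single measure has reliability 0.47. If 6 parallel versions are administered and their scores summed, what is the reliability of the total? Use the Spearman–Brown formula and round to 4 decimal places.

0.8418

ρ_k = kρ / (1 + (k−1)ρ) = 6·0.47 / (1 + 5·0.47) = 2.820 / 3.350 = 0.8418.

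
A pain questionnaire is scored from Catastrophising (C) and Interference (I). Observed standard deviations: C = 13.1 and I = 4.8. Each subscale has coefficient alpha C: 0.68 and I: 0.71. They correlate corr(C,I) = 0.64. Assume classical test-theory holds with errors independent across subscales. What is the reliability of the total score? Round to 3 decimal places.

0.776

Var(C+I) = 13.1² + 4.8² + 2·[13.1·4.8·0.64] = 194.65 + 80.4864 = 275.136.
Under uncorrelated errors the observed covariances equal the true-score covariances, so only the own-variance terms attenuate.
True-score variance = [13.1²·0.68 + 4.8²·0.71] + 80.4864 = 133.053 + 80.4864 = 213.54.
Reliability = 213.54 / 275.136 = 0.776.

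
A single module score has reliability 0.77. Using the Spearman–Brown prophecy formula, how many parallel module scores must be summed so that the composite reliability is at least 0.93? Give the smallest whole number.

k ≥ ρ*(1−ρ₁)/(ρ₁(1−ρ*)) = 0.93·0.23 / (0.77·0.07) = 3.968.
Smallest integer k = 4.

4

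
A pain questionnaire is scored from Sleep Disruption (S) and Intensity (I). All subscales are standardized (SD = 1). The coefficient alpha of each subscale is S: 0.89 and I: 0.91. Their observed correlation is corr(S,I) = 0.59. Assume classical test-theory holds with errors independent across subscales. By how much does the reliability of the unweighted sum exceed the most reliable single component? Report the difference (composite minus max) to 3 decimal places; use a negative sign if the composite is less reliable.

0.027

Var(sum) = 2 + 1.18 = 3.18; true-score variance = 1.8 + 1.18 = 2.98; composite reliability = 0.9371.
Max component reliability = 0.9100.
Difference = 0.9371 − 0.9100 = 0.027.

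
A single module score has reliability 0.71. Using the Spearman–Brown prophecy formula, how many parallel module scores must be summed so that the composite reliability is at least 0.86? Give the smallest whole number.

k ≥ ρ*(1−ρ₁)/(ρ₁(1−ρ*)) = 0.86·0.29 / (0.71·0.14) = 2.509.
Smallest integer k = 3.

3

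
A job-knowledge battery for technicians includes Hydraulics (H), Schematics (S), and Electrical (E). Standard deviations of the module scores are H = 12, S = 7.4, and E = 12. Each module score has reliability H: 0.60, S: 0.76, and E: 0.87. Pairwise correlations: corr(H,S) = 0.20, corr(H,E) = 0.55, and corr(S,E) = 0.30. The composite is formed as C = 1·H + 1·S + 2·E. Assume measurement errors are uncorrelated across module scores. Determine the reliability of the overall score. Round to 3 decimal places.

0.882

Var(C) = 12² + 7.4² + 2²·12² + 2·[12·7.4·0.20 + 2·12·12·0.55 + 2·7.4·12·0.30] = 774.76 + 458.88 = 1233.64.
Because errors are independent across components, Cov(Tᵢ,Tⱼ) = Cov(Xᵢ,Xⱼ); the off-diagonal part of the true-score variance is the same as above.
True-score variance = [12²·0.60 + 7.4²·0.76 + 2²·12²·0.87] + 458.88 = 629.138 + 458.88 = 1088.02.
Reliability = 1088.02 / 1233.64 = 0.882.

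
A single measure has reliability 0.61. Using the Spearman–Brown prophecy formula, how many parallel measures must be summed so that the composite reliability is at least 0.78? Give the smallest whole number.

k ≥ ρ*(1−ρ₁)/(ρ₁(1−ρ*)) = 0.78·0.39 / (0.61·0.22) = 2.267.
Smallest integer k = 3.

3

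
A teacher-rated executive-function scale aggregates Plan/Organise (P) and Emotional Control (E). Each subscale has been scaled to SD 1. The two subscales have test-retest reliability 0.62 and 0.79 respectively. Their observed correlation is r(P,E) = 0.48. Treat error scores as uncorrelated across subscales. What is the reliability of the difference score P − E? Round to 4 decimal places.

0.4327

Var(P−E) = 1 + 1 − 2·0.48 = 2 − 0.96 = 1.04.
With uncorrelated errors the cross-covariances are all true-score covariance, so they carry over unchanged; only the diagonal terms shrink to ρᵢσᵢ².
True-score variance = [0.62 + 0.79] − 0.96 = 1.41 − 0.96 = 0.45.
Reliability = 0.45 / 1.04 = 0.4327.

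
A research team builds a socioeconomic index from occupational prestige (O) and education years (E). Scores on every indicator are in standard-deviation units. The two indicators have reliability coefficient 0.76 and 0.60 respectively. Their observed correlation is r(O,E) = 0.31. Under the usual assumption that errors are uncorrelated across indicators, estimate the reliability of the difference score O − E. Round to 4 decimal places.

Var(O−E) = 1 + 1 − 2·0.31 = 2 − 0.62 = 1.38.
Under uncorrelated errors the observed covariances equal the true-score covariances, so only the own-variance terms attenuate.
True-score variance = [0.76 + 0.60] − 0.62 = 1.36 − 0.62 = 0.74.
Reliability = 0.74 / 1.38 = 0.5362.

0.5362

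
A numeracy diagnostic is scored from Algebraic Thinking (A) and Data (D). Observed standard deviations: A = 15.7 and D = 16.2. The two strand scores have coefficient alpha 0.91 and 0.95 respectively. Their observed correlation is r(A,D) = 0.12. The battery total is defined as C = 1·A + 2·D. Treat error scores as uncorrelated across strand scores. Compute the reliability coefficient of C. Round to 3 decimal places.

Var(C) = 15.7² + 2²·16.2² + 2·[2·15.7·16.2·0.12] = 1296.25 + 122.083 = 1418.33.
With uncorrelated errors the cross-covariances are all true-score covariance, so they carry over unchanged; only the diagonal terms shrink to ρᵢσᵢ².
True-score variance = [15.7²·0.91 + 2²·16.2²·0.95] + 122.083 = 1221.58 + 122.083 = 1343.66.
Reliability = 1343.66 / 1418.33 = 0.947.

0.947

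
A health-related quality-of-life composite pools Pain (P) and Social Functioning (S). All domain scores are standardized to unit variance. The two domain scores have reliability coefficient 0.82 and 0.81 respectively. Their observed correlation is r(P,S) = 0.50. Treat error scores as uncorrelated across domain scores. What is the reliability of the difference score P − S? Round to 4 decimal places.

Var(P−S) = 1 + 1 − 2·0.50 = 2 − 1 = 1.
Under uncorrelated errors the observed covariances equal the true-score covariances, so only the own-variance terms attenuate.
True-score variance = [0.82 + 0.81] − 1 = 1.63 − 1 = 0.63.
Reliability = 0.63 / 1 = 0.6300.

0.6300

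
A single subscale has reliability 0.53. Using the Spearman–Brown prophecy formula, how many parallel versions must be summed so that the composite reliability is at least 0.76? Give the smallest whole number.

k ≥ ρ*(1−ρ₁)/(ρ₁(1−ρ*)) = 0.76·0.47 / (0.53·0.24) = 2.808.
Smallest integer k = 3.

3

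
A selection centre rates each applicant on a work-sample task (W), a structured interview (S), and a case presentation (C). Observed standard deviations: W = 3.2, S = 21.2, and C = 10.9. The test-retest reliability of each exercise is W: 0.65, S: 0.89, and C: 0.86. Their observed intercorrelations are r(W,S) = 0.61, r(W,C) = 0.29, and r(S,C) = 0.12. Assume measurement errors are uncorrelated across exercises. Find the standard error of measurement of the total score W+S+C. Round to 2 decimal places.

8.35

Var(total) = 578.49 + 158.454 = 736.944.
True-score variance = 508.834 + 158.454 = 667.289, so reliability = 0.9055.
Error variance = 736.944 − 667.289 = 69.6558; SEM = √69.6558 = 8.35.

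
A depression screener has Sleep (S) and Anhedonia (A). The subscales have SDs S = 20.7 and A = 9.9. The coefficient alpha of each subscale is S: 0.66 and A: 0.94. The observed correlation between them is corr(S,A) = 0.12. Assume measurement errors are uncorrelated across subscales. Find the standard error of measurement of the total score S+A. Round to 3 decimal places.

Var(total) = 526.5 + 49.1832 = 575.683.
True-score variance = 374.933 + 49.1832 = 424.116, so reliability = 0.7367.
Error variance = 575.683 − 424.116 = 151.567; SEM = √151.567 = 12.311.

12.311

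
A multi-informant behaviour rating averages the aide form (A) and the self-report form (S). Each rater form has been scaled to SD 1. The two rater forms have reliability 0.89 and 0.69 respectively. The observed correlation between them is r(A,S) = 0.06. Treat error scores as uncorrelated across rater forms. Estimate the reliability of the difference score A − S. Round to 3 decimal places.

0.777

Var(A−S) = 1 + 1 − 2·0.06 = 2 − 0.12 = 1.88.
Because errors are independent across components, Cov(Tᵢ,Tⱼ) = Cov(Xᵢ,Xⱼ); the off-diagonal part of the true-score variance is the same as above.
True-score variance = [0.89 + 0.69] − 0.12 = 1.58 − 0.12 = 1.46.
Reliability = 1.46 / 1.88 = 0.777.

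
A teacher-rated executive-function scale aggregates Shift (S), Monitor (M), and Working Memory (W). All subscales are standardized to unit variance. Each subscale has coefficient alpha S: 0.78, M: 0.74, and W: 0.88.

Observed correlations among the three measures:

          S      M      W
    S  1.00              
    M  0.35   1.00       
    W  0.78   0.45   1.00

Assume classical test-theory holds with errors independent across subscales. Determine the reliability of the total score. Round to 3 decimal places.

Var(S+M+W) = 3 + 2·[0.35 + 0.78 + 0.45] = 3 + 3.16 = 6.16.
With uncorrelated errors the cross-covariances are all true-score covariance, so they carry over unchanged; only the diagonal terms shrink to ρᵢσᵢ².
True-score variance = [0.78 + 0.74 + 0.88] + 3.16 = 2.4 + 3.16 = 5.56.
Reliability = 5.56 / 6.16 = 0.903.

0.903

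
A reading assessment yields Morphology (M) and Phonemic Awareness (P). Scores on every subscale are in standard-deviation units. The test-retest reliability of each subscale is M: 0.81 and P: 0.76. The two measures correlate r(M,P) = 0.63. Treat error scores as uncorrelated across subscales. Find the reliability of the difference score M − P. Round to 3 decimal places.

0.419

Var(M−P) = 1 + 1 − 2·0.63 = 2 − 1.26 = 0.74.
Because errors are independent across components, Cov(Tᵢ,Tⱼ) = Cov(Xᵢ,Xⱼ); the off-diagonal part of the true-score variance is the same as above.
True-score variance = [0.81 + 0.76] − 1.26 = 1.57 − 1.26 = 0.31.
Reliability = 0.31 / 0.74 = 0.419.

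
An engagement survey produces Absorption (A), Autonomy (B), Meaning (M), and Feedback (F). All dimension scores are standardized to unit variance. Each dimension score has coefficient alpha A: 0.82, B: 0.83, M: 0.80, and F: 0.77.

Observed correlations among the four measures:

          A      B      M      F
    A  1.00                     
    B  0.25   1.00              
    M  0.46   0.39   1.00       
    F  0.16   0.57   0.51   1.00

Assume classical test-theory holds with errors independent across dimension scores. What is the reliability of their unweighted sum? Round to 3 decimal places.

0.910

Var(A+B+M+F) = 4 + 2·[0.25 + 0.46 + 0.16 + 0.39 + 0.57 + 0.51] = 4 + 4.68 = 8.68.
Because errors are independent across components, Cov(Tᵢ,Tⱼ) = Cov(Xᵢ,Xⱼ); the off-diagonal part of the true-score variance is the same as above.
True-score variance = [0.82 + 0.83 + 0.80 + 0.77] + 4.68 = 3.22 + 4.68 = 7.9.
Reliability = 7.9 / 8.68 = 0.910.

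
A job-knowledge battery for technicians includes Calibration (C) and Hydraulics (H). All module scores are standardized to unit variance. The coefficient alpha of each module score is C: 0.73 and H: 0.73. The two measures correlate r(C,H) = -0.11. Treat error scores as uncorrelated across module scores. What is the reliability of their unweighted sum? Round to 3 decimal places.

0.697

Var(C+H) = 2 + 2·[(-0.11)] = 2 − 0.22 = 1.78.
Because errors are independent across components, Cov(Tᵢ,Tⱼ) = Cov(Xᵢ,Xⱼ); the off-diagonal part of the true-score variance is the same as above.
True-score variance = [0.73 + 0.73] − 0.22 = 1.46 − 0.22 = 1.24.
Reliability = 1.24 / 1.78 = 0.697.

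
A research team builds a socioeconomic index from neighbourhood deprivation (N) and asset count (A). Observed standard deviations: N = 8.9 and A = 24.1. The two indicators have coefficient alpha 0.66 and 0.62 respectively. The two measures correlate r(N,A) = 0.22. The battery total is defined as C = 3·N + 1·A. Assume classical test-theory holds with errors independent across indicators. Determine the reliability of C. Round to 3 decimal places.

0.706

Var(C) = 3²·8.9² + 24.1² + 2·[3·8.9·24.1·0.22] = 1293.7 + 283.127 = 1576.83.
With uncorrelated errors the cross-covariances are all true-score covariance, so they carry over unchanged; only the diagonal terms shrink to ρᵢσᵢ².
True-score variance = [3²·8.9²·0.66 + 24.1²·0.62] + 283.127 = 830.61 + 283.127 = 1113.74.
Reliability = 1113.74 / 1576.83 = 0.706.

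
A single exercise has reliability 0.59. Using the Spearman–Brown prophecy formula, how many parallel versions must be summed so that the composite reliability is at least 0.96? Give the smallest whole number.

17

k ≥ ρ*(1−ρ₁)/(ρ₁(1−ρ*)) = 0.96·0.41 / (0.59·0.04) = 16.678.
Smallest integer k = 17.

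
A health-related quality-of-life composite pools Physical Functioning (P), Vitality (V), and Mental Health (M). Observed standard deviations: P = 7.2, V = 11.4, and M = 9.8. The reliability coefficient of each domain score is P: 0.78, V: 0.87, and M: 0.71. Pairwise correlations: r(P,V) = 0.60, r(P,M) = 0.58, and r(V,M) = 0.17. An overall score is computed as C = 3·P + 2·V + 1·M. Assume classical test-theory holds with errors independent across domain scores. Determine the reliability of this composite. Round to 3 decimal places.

0.901

Var(C) = 3²·7.2² + 2²·11.4² + 9.8² + 2·[6·7.2·11.4·0.60 + 3·7.2·9.8·0.58 + 2·11.4·9.8·0.17] = 1082.44 + 912.494 = 1994.93.
Because errors are independent across components, Cov(Tᵢ,Tⱼ) = Cov(Xᵢ,Xⱼ); the off-diagonal part of the true-score variance is the same as above.
True-score variance = [3²·7.2²·0.78 + 2²·11.4²·0.87 + 9.8²·0.71] + 912.494 = 884.366 + 912.494 = 1796.86.
Reliability = 1796.86 / 1994.93 = 0.901.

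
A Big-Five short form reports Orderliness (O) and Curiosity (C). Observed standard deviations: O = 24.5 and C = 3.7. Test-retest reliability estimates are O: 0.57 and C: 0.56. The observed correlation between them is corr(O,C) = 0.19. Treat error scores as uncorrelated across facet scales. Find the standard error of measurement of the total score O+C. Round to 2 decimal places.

Var(total) = 613.94 + 34.447 = 648.387.
True-score variance = 349.809 + 34.447 = 384.256, so reliability = 0.5926.
Error variance = 648.387 − 384.256 = 264.131; SEM = √264.131 = 16.25.

16.25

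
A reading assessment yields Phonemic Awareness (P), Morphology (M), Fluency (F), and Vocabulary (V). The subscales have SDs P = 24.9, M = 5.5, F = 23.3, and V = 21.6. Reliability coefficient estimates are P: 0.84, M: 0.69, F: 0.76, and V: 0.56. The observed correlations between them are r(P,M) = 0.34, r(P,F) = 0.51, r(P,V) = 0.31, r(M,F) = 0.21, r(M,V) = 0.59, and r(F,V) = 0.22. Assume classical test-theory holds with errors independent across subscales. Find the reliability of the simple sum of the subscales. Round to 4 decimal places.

0.8564

Var(P+M+F+V) = 24.9² + 5.5² + 23.3² + 21.6² + 2·[24.9·5.5·0.34 + 24.9·23.3·0.51 + 24.9·21.6·0.31 + 5.5·23.3·0.21 + 5.5·21.6·0.59 + 23.3·21.6·0.22] = 1659.71 + 1433.81 = 3093.52.
With uncorrelated errors the cross-covariances are all true-score covariance, so they carry over unchanged; only the diagonal terms shrink to ρᵢσᵢ².
True-score variance = [24.9²·0.84 + 5.5²·0.69 + 23.3²·0.76 + 21.6²·0.56] + 1433.81 = 1215.55 + 1433.81 = 2649.36.
Reliability = 2649.36 / 3093.52 = 0.8564.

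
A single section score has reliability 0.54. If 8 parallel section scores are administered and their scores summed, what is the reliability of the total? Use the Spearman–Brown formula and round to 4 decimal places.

ρ_k = kρ / (1 + (k−1)ρ) = 8·0.54 / (1 + 7·0.54) = 4.320 / 4.780 = 0.9038.

0.9038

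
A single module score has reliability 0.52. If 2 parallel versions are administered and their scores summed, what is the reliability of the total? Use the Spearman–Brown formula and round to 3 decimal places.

0.684

ρ_k = kρ / (1 + (k−1)ρ) = 2·0.52 / (1 + 1·0.52) = 1.040 / 1.520 = 0.684.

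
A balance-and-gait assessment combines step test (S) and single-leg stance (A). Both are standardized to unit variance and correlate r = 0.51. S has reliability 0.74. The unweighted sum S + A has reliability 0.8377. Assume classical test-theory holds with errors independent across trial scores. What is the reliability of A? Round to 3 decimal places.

0.770

Var(S+A) = 2 + 2·0.51 = 3.020.
True-score variance = ρ_S + ρ_A + 2·0.51, so 0.8377 = (0.74 + ρ_A + 1.02) / 3.020.
ρ_A = 0.8377·3.020 − 0.74 − 1.02 = 0.770.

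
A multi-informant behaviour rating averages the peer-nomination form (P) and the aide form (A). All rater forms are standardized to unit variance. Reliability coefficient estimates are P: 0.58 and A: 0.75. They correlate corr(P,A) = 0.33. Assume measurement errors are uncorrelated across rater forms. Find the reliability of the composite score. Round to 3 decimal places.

0.748

Var(P+A) = 2 + 2·[0.33] = 2 + 0.66 = 2.66.
With uncorrelated errors the cross-covariances are all true-score covariance, so they carry over unchanged; only the diagonal terms shrink to ρᵢσᵢ².
True-score variance = [0.58 + 0.75] + 0.66 = 1.33 + 0.66 = 1.99.
Reliability = 1.99 / 2.66 = 0.748.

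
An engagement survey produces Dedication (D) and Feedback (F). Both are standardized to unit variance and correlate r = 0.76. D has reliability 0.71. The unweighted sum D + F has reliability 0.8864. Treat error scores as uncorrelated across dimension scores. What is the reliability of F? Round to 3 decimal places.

Var(D+F) = 2 + 2·0.76 = 3.520.
True-score variance = ρ_D + ρ_F + 2·0.76, so 0.8864 = (0.71 + ρ_F + 1.52) / 3.520.
ρ_F = 0.8864·3.520 − 0.71 − 1.52 = 0.890.

0.890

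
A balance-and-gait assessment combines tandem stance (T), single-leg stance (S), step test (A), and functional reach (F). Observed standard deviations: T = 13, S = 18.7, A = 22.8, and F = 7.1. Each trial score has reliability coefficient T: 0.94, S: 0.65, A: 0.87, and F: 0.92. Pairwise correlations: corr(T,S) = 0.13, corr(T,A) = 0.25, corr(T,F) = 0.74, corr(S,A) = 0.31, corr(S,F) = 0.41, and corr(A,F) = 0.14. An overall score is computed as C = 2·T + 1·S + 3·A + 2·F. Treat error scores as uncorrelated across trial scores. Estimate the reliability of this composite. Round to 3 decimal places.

0.910

Var(C) = 2²·13² + 18.7² + 3²·22.8² + 2²·7.1² + 2·[2·13·18.7·0.13 + 6·13·22.8·0.25 + 4·13·7.1·0.74 + 3·18.7·22.8·0.31 + 2·18.7·7.1·0.41 + 6·22.8·7.1·0.14] = 5905.89 + 2844.76 = 8750.65.
Because errors are independent across components, Cov(Tᵢ,Tⱼ) = Cov(Xᵢ,Xⱼ); the off-diagonal part of the true-score variance is the same as above.
True-score variance = [2²·13²·0.94 + 18.7²·0.65 + 3²·22.8²·0.87 + 2²·7.1²·0.92] + 2844.76 = 5118.59 + 2844.76 = 7963.35.
Reliability = 7963.35 / 8750.65 = 0.910.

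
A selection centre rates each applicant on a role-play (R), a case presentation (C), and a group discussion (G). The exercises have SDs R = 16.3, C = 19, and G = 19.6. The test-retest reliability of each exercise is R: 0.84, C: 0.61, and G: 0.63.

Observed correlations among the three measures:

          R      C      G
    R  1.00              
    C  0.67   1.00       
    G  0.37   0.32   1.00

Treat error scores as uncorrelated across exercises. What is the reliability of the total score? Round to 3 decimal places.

0.829

Var(R+C+G) = 16.3² + 19² + 19.6² + 2·[16.3·19·0.67 + 16.3·19.6·0.37 + 19·19.6·0.32] = 1010.85 + 889.749 = 1900.6.
Because errors are independent across components, Cov(Tᵢ,Tⱼ) = Cov(Xᵢ,Xⱼ); the off-diagonal part of the true-score variance is the same as above.
True-score variance = [16.3²·0.84 + 19²·0.61 + 19.6²·0.63] + 889.749 = 685.41 + 889.749 = 1575.16.
Reliability = 1575.16 / 1900.6 = 0.829.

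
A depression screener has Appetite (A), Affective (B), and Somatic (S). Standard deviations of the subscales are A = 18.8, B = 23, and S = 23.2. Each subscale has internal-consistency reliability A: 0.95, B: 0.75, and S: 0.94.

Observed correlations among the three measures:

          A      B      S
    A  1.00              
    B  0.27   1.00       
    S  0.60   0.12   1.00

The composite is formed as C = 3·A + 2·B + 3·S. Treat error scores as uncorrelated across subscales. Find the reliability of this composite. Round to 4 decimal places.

Var(C) = 3²·18.8² + 2²·23² + 3²·23.2² + 2·[6·18.8·23·0.27 + 9·18.8·23.2·0.60 + 6·23·23.2·0.12] = 10141.1 + 6879.89 = 17021.
Because errors are independent across components, Cov(Tᵢ,Tⱼ) = Cov(Xᵢ,Xⱼ); the off-diagonal part of the true-score variance is the same as above.
True-score variance = [3²·18.8²·0.95 + 2²·23²·0.75 + 3²·23.2²·0.94] + 6879.89 = 9162.42 + 6879.89 = 16042.3.
Reliability = 16042.3 / 17021 = 0.9425.

0.9425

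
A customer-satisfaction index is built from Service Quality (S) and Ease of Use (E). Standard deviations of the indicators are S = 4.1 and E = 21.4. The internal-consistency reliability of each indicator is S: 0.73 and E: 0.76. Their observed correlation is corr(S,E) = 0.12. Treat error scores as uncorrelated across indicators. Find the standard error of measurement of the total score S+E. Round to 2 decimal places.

Var(total) = 474.77 + 21.0576 = 495.828.
True-score variance = 360.321 + 21.0576 = 381.378, so reliability = 0.7692.
Error variance = 495.828 − 381.378 = 114.449; SEM = √114.449 = 10.70.

10.70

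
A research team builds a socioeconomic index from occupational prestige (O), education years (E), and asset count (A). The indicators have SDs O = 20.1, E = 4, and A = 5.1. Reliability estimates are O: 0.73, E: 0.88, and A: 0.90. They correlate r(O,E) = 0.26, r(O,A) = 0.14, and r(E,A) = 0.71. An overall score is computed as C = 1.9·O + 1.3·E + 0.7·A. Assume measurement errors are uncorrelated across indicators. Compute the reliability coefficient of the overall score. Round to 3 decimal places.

Var(C) = 1.9²·20.1² + 1.3²·4² + 0.7²·5.1² + 2·[2.47·20.1·4·0.26 + 1.33·20.1·5.1·0.14 + 0.91·4·5.1·0.71] = 1498.26 + 167.801 = 1666.06.
Under uncorrelated errors the observed covariances equal the true-score covariances, so only the own-variance terms attenuate.
True-score variance = [1.9²·20.1²·0.73 + 1.3²·4²·0.88 + 0.7²·5.1²·0.90] + 167.801 = 1099.95 + 167.801 = 1267.75.
Reliability = 1267.75 / 1666.06 = 0.761.

0.761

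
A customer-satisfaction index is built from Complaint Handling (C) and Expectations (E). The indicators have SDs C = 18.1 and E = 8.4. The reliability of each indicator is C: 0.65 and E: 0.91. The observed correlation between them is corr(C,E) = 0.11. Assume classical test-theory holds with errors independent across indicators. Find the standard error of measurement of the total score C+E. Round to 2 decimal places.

11.00

Var(total) = 398.17 + 33.4488 = 431.619.
True-score variance = 277.156 + 33.4488 = 310.605, so reliability = 0.7196.
Error variance = 431.619 − 310.605 = 121.014; SEM = √121.014 = 11.00.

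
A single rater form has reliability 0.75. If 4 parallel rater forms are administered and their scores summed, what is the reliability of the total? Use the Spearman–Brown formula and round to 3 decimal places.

0.923

ρ_k = kρ / (1 + (k−1)ρ) = 4·0.75 / (1 + 3·0.75) = 3.000 / 3.250 = 0.923.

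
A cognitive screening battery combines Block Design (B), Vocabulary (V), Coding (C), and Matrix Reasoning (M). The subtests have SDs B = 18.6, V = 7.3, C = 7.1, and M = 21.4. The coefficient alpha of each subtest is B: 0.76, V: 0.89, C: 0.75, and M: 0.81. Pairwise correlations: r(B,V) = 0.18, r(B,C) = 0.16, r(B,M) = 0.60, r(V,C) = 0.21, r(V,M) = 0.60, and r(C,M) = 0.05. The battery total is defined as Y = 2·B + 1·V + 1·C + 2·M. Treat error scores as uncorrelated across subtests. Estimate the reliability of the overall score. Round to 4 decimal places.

Var(Y) = 2²·18.6² + 7.3² + 7.1² + 2²·21.4² + 2·[2·18.6·7.3·0.18 + 2·18.6·7.1·0.16 + 4·18.6·21.4·0.60 + 7.3·7.1·0.21 + 2·7.3·21.4·0.60 + 2·7.1·21.4·0.05] = 3319.38 + 2519.96 = 5839.34.
Under uncorrelated errors the observed covariances equal the true-score covariances, so only the own-variance terms attenuate.
True-score variance = [2²·18.6²·0.76 + 7.3²·0.89 + 7.1²·0.75 + 2²·21.4²·0.81] + 2519.96 = 2620.74 + 2519.96 = 5140.7.
Reliability = 5140.7 / 5839.34 = 0.8804.

0.8804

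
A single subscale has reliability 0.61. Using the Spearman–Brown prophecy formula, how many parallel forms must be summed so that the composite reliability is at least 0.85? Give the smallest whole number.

4

k ≥ ρ*(1−ρ₁)/(ρ₁(1−ρ*)) = 0.85·0.39 / (0.61·0.15) = 3.623.
Smallest integer k = 4.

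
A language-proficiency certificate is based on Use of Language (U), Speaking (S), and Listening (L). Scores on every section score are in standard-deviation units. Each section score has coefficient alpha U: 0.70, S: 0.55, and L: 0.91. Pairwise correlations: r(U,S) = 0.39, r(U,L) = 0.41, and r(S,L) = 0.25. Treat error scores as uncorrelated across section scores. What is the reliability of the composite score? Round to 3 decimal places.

Var(U+S+L) = 3 + 2·[0.39 + 0.41 + 0.25] = 3 + 2.1 = 5.1.
Under uncorrelated errors the observed covariances equal the true-score covariances, so only the own-variance terms attenuate.
True-score variance = [0.70 + 0.55 + 0.91] + 2.1 = 2.16 + 2.1 = 4.26.
Reliability = 4.26 / 5.1 = 0.835.

0.835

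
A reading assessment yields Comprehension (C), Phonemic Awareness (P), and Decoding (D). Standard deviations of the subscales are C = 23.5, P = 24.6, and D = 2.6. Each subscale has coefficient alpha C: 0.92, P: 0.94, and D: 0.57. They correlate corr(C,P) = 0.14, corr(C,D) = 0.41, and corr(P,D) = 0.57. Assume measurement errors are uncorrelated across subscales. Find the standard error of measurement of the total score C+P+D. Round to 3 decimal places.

9.132

Var(total) = 1164.17 + 284.884 = 1449.05.
True-score variance = 1080.77 + 284.884 = 1365.66, so reliability = 0.9424.
Error variance = 1449.05 − 1365.66 = 83.3964; SEM = √83.3964 = 9.132.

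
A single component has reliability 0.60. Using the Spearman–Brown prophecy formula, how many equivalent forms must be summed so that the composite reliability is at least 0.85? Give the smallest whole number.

k ≥ ρ*(1−ρ₁)/(ρ₁(1−ρ*)) = 0.85·0.40 / (0.60·0.15) = 3.778.
Smallest integer k = 4.

4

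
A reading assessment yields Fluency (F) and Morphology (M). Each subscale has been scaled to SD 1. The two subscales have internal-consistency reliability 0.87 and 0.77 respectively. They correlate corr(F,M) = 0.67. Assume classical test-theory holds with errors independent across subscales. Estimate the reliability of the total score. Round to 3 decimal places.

0.892

Var(F+M) = 2 + 2·[0.67] = 2 + 1.34 = 3.34.
Because errors are independent across components, Cov(Tᵢ,Tⱼ) = Cov(Xᵢ,Xⱼ); the off-diagonal part of the true-score variance is the same as above.
True-score variance = [0.87 + 0.77] + 1.34 = 1.64 + 1.34 = 2.98.
Reliability = 2.98 / 3.34 = 0.892.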